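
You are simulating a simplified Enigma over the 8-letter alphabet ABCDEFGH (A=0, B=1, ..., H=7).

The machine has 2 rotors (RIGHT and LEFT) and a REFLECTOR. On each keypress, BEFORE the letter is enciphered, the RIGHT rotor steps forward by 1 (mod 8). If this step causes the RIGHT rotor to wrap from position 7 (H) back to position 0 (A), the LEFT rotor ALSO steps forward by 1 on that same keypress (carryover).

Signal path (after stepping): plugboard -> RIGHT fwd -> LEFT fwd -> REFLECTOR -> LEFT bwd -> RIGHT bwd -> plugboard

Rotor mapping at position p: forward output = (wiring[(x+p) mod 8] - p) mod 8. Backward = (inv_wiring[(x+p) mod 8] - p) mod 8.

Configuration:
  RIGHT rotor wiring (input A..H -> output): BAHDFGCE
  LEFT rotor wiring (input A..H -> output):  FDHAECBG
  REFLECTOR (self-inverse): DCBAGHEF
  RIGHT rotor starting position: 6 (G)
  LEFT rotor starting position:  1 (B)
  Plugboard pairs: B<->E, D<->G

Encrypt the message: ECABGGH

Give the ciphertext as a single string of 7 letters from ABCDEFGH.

Answer: FDCGEFG

Derivation:
Char 1 ('E'): step: R->7, L=1; E->plug->B->R->C->L->H->refl->F->L'->G->R'->F->plug->F
Char 2 ('C'): step: R->0, L->2 (L advanced); C->plug->C->R->H->L->B->refl->C->L'->C->R'->G->plug->D
Char 3 ('A'): step: R->1, L=2; A->plug->A->R->H->L->B->refl->C->L'->C->R'->C->plug->C
Char 4 ('B'): step: R->2, L=2; B->plug->E->R->A->L->F->refl->H->L'->E->R'->D->plug->G
Char 5 ('G'): step: R->3, L=2; G->plug->D->R->H->L->B->refl->C->L'->C->R'->B->plug->E
Char 6 ('G'): step: R->4, L=2; G->plug->D->R->A->L->F->refl->H->L'->E->R'->F->plug->F
Char 7 ('H'): step: R->5, L=2; H->plug->H->R->A->L->F->refl->H->L'->E->R'->D->plug->G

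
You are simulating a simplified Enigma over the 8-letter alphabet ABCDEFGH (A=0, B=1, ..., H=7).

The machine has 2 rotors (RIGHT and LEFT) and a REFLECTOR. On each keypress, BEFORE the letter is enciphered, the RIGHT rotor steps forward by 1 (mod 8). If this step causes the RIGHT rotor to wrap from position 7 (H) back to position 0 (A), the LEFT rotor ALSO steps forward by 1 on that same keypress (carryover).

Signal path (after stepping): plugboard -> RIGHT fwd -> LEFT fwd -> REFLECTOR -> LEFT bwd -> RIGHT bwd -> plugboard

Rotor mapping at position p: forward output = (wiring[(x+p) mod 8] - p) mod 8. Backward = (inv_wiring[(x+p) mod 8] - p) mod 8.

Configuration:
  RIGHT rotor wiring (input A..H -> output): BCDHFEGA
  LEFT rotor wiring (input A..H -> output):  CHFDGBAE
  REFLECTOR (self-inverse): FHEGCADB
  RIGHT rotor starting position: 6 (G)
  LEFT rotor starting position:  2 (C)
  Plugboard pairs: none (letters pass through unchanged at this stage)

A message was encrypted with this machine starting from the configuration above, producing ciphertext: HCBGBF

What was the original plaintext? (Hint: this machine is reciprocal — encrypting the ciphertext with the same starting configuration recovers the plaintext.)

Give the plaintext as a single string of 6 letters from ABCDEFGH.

Answer: FHAFCG

Derivation:
Char 1 ('H'): step: R->7, L=2; H->plug->H->R->H->L->F->refl->A->L'->G->R'->F->plug->F
Char 2 ('C'): step: R->0, L->3 (L advanced); C->plug->C->R->D->L->F->refl->A->L'->A->R'->H->plug->H
Char 3 ('B'): step: R->1, L=3; B->plug->B->R->C->L->G->refl->D->L'->B->R'->A->plug->A
Char 4 ('G'): step: R->2, L=3; G->plug->G->R->H->L->C->refl->E->L'->G->R'->F->plug->F
Char 5 ('B'): step: R->3, L=3; B->plug->B->R->C->L->G->refl->D->L'->B->R'->C->plug->C
Char 6 ('F'): step: R->4, L=3; F->plug->F->R->G->L->E->refl->C->L'->H->R'->G->plug->G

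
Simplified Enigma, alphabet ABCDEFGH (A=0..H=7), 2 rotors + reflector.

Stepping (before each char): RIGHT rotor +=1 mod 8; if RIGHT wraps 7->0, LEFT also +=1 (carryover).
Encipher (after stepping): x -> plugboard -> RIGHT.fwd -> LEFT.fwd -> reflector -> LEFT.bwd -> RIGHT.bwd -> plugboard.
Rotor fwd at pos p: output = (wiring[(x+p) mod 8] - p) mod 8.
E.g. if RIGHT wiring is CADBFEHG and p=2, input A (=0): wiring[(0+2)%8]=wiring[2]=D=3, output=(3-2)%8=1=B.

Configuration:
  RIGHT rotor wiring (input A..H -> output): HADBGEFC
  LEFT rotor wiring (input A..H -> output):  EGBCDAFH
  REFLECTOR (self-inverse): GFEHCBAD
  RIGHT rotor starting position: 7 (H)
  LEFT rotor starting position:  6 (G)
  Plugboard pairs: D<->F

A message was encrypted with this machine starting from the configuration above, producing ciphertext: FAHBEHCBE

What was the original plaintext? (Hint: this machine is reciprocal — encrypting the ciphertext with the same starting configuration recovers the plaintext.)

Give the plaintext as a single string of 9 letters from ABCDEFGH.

Char 1 ('F'): step: R->0, L->7 (L advanced); F->plug->D->R->B->L->F->refl->B->L'->G->R'->E->plug->E
Char 2 ('A'): step: R->1, L=7; A->plug->A->R->H->L->G->refl->A->L'->A->R'->C->plug->C
Char 3 ('H'): step: R->2, L=7; H->plug->H->R->G->L->B->refl->F->L'->B->R'->A->plug->A
Char 4 ('B'): step: R->3, L=7; B->plug->B->R->D->L->C->refl->E->L'->F->R'->G->plug->G
Char 5 ('E'): step: R->4, L=7; E->plug->E->R->D->L->C->refl->E->L'->F->R'->H->plug->H
Char 6 ('H'): step: R->5, L=7; H->plug->H->R->B->L->F->refl->B->L'->G->R'->F->plug->D
Char 7 ('C'): step: R->6, L=7; C->plug->C->R->B->L->F->refl->B->L'->G->R'->H->plug->H
Char 8 ('B'): step: R->7, L=7; B->plug->B->R->A->L->A->refl->G->L'->H->R'->F->plug->D
Char 9 ('E'): step: R->0, L->0 (L advanced); E->plug->E->R->G->L->F->refl->B->L'->C->R'->H->plug->H

Answer: ECAGHDHDH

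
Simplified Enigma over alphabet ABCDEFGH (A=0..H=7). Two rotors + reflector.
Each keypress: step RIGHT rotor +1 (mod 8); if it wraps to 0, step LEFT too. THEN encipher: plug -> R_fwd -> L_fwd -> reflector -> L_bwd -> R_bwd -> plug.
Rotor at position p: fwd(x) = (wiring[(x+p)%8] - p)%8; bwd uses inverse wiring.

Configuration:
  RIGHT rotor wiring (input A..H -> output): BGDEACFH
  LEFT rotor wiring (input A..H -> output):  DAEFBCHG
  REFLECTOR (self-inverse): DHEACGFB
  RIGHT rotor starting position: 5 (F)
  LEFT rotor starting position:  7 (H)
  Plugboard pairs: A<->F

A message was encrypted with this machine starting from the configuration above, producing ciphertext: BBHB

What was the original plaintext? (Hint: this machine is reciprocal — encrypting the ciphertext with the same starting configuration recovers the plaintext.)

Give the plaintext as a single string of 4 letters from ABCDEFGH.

Char 1 ('B'): step: R->6, L=7; B->plug->B->R->B->L->E->refl->C->L'->F->R'->E->plug->E
Char 2 ('B'): step: R->7, L=7; B->plug->B->R->C->L->B->refl->H->L'->A->R'->A->plug->F
Char 3 ('H'): step: R->0, L->0 (L advanced); H->plug->H->R->H->L->G->refl->F->L'->D->R'->C->plug->C
Char 4 ('B'): step: R->1, L=0; B->plug->B->R->C->L->E->refl->C->L'->F->R'->A->plug->F

Answer: EFCF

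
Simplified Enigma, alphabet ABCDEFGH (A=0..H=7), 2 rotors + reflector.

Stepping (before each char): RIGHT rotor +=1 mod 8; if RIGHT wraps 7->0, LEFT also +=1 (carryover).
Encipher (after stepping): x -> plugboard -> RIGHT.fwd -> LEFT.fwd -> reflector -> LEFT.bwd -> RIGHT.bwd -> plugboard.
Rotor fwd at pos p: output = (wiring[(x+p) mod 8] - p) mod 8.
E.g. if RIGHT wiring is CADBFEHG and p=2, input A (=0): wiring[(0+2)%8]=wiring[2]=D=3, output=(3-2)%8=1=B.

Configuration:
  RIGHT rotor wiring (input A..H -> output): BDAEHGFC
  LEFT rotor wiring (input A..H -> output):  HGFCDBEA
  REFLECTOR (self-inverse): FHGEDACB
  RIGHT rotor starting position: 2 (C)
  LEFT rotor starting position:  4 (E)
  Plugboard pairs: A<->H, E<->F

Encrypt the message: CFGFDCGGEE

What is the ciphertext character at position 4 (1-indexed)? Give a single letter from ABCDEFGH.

Char 1 ('C'): step: R->3, L=4; C->plug->C->R->D->L->E->refl->D->L'->E->R'->B->plug->B
Char 2 ('F'): step: R->4, L=4; F->plug->E->R->F->L->C->refl->G->L'->H->R'->F->plug->E
Char 3 ('G'): step: R->5, L=4; G->plug->G->R->H->L->G->refl->C->L'->F->R'->C->plug->C
Char 4 ('F'): step: R->6, L=4; F->plug->E->R->C->L->A->refl->F->L'->B->R'->G->plug->G

G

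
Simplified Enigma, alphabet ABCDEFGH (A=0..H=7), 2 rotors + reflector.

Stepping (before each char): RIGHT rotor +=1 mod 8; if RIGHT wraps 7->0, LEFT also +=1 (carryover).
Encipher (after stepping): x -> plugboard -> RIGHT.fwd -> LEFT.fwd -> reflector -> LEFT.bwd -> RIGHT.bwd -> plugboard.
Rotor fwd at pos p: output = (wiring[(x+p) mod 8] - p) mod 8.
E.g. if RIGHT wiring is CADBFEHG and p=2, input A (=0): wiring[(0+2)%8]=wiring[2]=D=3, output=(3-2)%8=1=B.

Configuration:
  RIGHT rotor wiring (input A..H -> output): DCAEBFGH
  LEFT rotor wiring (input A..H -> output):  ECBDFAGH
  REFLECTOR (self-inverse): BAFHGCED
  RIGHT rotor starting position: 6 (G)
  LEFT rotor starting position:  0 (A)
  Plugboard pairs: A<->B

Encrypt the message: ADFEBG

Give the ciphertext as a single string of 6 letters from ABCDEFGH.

Char 1 ('A'): step: R->7, L=0; A->plug->B->R->E->L->F->refl->C->L'->B->R'->D->plug->D
Char 2 ('D'): step: R->0, L->1 (L advanced); D->plug->D->R->E->L->H->refl->D->L'->H->R'->H->plug->H
Char 3 ('F'): step: R->1, L=1; F->plug->F->R->F->L->F->refl->C->L'->C->R'->H->plug->H
Char 4 ('E'): step: R->2, L=1; E->plug->E->R->E->L->H->refl->D->L'->H->R'->C->plug->C
Char 5 ('B'): step: R->3, L=1; B->plug->A->R->B->L->A->refl->B->L'->A->R'->F->plug->F
Char 6 ('G'): step: R->4, L=1; G->plug->G->R->E->L->H->refl->D->L'->H->R'->E->plug->E

Answer: DHHCFE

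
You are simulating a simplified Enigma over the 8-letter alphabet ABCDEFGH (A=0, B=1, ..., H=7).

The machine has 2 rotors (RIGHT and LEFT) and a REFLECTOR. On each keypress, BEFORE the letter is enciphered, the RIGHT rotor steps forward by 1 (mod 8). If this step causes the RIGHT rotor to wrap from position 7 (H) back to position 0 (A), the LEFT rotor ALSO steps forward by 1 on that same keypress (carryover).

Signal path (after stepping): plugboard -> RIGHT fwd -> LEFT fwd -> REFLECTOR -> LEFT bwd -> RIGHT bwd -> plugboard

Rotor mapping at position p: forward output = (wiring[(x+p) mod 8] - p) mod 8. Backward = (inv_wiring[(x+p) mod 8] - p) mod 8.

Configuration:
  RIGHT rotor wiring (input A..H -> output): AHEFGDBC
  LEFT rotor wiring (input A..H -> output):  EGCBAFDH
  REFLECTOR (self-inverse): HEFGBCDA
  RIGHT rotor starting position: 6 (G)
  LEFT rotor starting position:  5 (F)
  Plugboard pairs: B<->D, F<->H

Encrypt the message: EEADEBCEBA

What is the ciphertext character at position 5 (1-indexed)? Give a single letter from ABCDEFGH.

Char 1 ('E'): step: R->7, L=5; E->plug->E->R->G->L->E->refl->B->L'->E->R'->G->plug->G
Char 2 ('E'): step: R->0, L->6 (L advanced); E->plug->E->R->G->L->C->refl->F->L'->A->R'->A->plug->A
Char 3 ('A'): step: R->1, L=6; A->plug->A->R->G->L->C->refl->F->L'->A->R'->F->plug->H
Char 4 ('D'): step: R->2, L=6; D->plug->B->R->D->L->A->refl->H->L'->H->R'->E->plug->E
Char 5 ('E'): step: R->3, L=6; E->plug->E->R->H->L->H->refl->A->L'->D->R'->B->plug->D

D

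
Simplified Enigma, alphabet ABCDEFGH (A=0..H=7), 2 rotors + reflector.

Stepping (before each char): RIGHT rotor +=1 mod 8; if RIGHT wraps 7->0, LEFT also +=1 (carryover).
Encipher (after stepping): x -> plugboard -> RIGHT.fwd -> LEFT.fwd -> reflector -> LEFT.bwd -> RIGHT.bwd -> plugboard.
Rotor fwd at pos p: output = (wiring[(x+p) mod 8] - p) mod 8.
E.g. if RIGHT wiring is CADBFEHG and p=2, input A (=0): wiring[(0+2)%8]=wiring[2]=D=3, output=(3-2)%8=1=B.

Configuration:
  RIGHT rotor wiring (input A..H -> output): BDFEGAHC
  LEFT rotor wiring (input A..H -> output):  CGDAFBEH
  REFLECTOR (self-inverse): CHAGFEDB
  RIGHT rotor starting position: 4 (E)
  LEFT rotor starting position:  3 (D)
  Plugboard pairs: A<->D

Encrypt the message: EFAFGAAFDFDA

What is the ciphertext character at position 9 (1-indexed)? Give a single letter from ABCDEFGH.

Char 1 ('E'): step: R->5, L=3; E->plug->E->R->G->L->D->refl->G->L'->C->R'->B->plug->B
Char 2 ('F'): step: R->6, L=3; F->plug->F->R->G->L->D->refl->G->L'->C->R'->H->plug->H
Char 3 ('A'): step: R->7, L=3; A->plug->D->R->G->L->D->refl->G->L'->C->R'->B->plug->B
Char 4 ('F'): step: R->0, L->4 (L advanced); F->plug->F->R->A->L->B->refl->H->L'->G->R'->E->plug->E
Char 5 ('G'): step: R->1, L=4; G->plug->G->R->B->L->F->refl->E->L'->H->R'->E->plug->E
Char 6 ('A'): step: R->2, L=4; A->plug->D->R->G->L->H->refl->B->L'->A->R'->F->plug->F
Char 7 ('A'): step: R->3, L=4; A->plug->D->R->E->L->G->refl->D->L'->D->R'->B->plug->B
Char 8 ('F'): step: R->4, L=4; F->plug->F->R->H->L->E->refl->F->L'->B->R'->G->plug->G
Char 9 ('D'): step: R->5, L=4; D->plug->A->R->D->L->D->refl->G->L'->E->R'->D->plug->A

A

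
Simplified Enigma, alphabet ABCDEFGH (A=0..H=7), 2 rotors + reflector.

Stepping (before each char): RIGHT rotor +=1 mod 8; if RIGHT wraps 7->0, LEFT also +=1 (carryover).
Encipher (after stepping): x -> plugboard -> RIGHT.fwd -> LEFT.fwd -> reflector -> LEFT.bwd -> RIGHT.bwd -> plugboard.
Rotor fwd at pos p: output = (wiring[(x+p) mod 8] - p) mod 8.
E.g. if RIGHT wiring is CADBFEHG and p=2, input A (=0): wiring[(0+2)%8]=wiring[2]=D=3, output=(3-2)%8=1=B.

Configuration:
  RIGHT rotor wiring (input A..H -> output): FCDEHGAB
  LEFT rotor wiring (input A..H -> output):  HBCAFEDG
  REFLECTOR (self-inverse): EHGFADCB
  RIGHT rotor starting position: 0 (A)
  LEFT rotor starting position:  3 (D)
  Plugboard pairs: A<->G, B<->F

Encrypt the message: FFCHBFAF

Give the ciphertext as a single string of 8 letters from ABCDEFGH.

Answer: BBDCGEGA

Derivation:
Char 1 ('F'): step: R->1, L=3; F->plug->B->R->C->L->B->refl->H->L'->H->R'->F->plug->B
Char 2 ('F'): step: R->2, L=3; F->plug->B->R->C->L->B->refl->H->L'->H->R'->F->plug->B
Char 3 ('C'): step: R->3, L=3; C->plug->C->R->D->L->A->refl->E->L'->F->R'->D->plug->D
Char 4 ('H'): step: R->4, L=3; H->plug->H->R->A->L->F->refl->D->L'->E->R'->C->plug->C
Char 5 ('B'): step: R->5, L=3; B->plug->F->R->G->L->G->refl->C->L'->B->R'->A->plug->G
Char 6 ('F'): step: R->6, L=3; F->plug->B->R->D->L->A->refl->E->L'->F->R'->E->plug->E
Char 7 ('A'): step: R->7, L=3; A->plug->G->R->H->L->H->refl->B->L'->C->R'->A->plug->G
Char 8 ('F'): step: R->0, L->4 (L advanced); F->plug->B->R->C->L->H->refl->B->L'->A->R'->G->plug->A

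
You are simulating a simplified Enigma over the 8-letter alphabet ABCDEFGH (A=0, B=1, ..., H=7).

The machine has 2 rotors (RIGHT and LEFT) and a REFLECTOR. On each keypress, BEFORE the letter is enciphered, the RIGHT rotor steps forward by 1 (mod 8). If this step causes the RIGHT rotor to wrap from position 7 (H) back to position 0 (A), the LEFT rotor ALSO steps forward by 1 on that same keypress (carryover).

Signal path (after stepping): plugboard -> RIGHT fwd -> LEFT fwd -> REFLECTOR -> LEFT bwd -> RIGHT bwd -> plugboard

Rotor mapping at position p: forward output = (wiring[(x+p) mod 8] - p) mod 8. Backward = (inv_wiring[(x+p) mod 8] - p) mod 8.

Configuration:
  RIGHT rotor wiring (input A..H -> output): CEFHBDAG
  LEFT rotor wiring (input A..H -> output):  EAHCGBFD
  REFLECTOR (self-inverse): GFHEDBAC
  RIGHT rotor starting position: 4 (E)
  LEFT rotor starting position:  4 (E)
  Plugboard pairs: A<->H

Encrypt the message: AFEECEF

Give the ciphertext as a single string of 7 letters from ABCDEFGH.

Answer: EHBHFCB

Derivation:
Char 1 ('A'): step: R->5, L=4; A->plug->H->R->E->L->A->refl->G->L'->H->R'->E->plug->E
Char 2 ('F'): step: R->6, L=4; F->plug->F->R->B->L->F->refl->B->L'->C->R'->A->plug->H
Char 3 ('E'): step: R->7, L=4; E->plug->E->R->A->L->C->refl->H->L'->D->R'->B->plug->B
Char 4 ('E'): step: R->0, L->5 (L advanced); E->plug->E->R->B->L->A->refl->G->L'->C->R'->A->plug->H
Char 5 ('C'): step: R->1, L=5; C->plug->C->R->G->L->F->refl->B->L'->H->R'->F->plug->F
Char 6 ('E'): step: R->2, L=5; E->plug->E->R->G->L->F->refl->B->L'->H->R'->C->plug->C
Char 7 ('F'): step: R->3, L=5; F->plug->F->R->H->L->B->refl->F->L'->G->R'->B->plug->B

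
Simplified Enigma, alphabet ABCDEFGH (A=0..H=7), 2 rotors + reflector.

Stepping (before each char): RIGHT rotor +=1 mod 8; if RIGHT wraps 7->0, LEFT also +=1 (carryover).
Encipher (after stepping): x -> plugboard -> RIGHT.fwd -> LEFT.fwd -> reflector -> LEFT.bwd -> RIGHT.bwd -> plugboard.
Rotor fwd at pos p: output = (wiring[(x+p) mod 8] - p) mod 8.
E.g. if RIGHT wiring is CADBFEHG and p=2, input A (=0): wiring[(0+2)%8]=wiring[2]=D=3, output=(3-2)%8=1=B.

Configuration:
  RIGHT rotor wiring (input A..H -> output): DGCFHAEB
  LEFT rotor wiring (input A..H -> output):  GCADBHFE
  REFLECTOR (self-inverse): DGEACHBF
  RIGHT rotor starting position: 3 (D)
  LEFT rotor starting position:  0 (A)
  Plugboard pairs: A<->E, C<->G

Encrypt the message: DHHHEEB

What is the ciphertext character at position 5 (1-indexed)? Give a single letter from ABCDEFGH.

Char 1 ('D'): step: R->4, L=0; D->plug->D->R->F->L->H->refl->F->L'->G->R'->G->plug->C
Char 2 ('H'): step: R->5, L=0; H->plug->H->R->C->L->A->refl->D->L'->D->R'->A->plug->E
Char 3 ('H'): step: R->6, L=0; H->plug->H->R->C->L->A->refl->D->L'->D->R'->B->plug->B
Char 4 ('H'): step: R->7, L=0; H->plug->H->R->F->L->H->refl->F->L'->G->R'->E->plug->A
Char 5 ('E'): step: R->0, L->1 (L advanced); E->plug->A->R->D->L->A->refl->D->L'->G->R'->B->plug->B

B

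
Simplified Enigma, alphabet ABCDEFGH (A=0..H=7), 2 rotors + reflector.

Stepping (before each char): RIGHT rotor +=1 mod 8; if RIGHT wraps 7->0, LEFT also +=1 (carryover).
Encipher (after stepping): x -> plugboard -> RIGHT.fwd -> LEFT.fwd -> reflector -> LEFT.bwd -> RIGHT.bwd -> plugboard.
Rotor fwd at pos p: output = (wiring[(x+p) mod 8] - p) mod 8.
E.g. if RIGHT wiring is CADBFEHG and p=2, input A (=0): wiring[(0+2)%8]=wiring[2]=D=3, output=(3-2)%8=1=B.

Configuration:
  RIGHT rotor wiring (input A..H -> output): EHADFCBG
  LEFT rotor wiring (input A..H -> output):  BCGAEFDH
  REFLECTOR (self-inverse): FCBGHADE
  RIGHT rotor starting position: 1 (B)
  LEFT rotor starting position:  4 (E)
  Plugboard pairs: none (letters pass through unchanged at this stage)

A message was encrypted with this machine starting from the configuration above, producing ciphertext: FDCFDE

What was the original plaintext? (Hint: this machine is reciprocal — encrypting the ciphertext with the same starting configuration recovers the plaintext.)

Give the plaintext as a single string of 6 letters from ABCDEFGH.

Answer: DFFACC

Derivation:
Char 1 ('F'): step: R->2, L=4; F->plug->F->R->E->L->F->refl->A->L'->A->R'->D->plug->D
Char 2 ('D'): step: R->3, L=4; D->plug->D->R->G->L->C->refl->B->L'->B->R'->F->plug->F
Char 3 ('C'): step: R->4, L=4; C->plug->C->R->F->L->G->refl->D->L'->D->R'->F->plug->F
Char 4 ('F'): step: R->5, L=4; F->plug->F->R->D->L->D->refl->G->L'->F->R'->A->plug->A
Char 5 ('D'): step: R->6, L=4; D->plug->D->R->B->L->B->refl->C->L'->G->R'->C->plug->C
Char 6 ('E'): step: R->7, L=4; E->plug->E->R->E->L->F->refl->A->L'->A->R'->C->plug->C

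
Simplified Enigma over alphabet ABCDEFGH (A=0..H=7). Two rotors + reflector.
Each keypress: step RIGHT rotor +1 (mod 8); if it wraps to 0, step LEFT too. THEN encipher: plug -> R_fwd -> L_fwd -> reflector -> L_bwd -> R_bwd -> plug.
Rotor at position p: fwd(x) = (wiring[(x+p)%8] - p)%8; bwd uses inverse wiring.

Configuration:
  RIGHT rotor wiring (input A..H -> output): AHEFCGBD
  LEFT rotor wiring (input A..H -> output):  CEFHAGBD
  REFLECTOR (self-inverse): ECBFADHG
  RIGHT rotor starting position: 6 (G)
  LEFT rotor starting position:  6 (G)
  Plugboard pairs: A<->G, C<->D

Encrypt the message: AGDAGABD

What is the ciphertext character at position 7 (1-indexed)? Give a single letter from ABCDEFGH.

Char 1 ('A'): step: R->7, L=6; A->plug->G->R->H->L->A->refl->E->L'->C->R'->H->plug->H
Char 2 ('G'): step: R->0, L->7 (L advanced); G->plug->A->R->A->L->E->refl->A->L'->E->R'->C->plug->D
Char 3 ('D'): step: R->1, L=7; D->plug->C->R->E->L->A->refl->E->L'->A->R'->F->plug->F
Char 4 ('A'): step: R->2, L=7; A->plug->G->R->G->L->H->refl->G->L'->D->R'->B->plug->B
Char 5 ('G'): step: R->3, L=7; G->plug->A->R->C->L->F->refl->D->L'->B->R'->H->plug->H
Char 6 ('A'): step: R->4, L=7; A->plug->G->R->A->L->E->refl->A->L'->E->R'->E->plug->E
Char 7 ('B'): step: R->5, L=7; B->plug->B->R->E->L->A->refl->E->L'->A->R'->G->plug->A

A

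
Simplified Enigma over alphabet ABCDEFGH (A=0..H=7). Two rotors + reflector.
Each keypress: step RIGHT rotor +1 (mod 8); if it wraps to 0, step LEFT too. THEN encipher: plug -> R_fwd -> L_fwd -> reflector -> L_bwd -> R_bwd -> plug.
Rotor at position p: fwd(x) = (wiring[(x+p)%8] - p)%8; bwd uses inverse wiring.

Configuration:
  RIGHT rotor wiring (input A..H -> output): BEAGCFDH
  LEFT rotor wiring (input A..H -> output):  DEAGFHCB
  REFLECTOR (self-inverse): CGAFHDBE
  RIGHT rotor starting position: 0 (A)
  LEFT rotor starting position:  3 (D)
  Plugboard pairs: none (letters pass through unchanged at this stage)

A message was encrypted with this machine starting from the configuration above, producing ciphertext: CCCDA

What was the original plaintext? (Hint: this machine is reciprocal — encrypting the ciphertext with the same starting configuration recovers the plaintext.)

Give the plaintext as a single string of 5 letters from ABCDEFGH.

Answer: DGAHE

Derivation:
Char 1 ('C'): step: R->1, L=3; C->plug->C->R->F->L->A->refl->C->L'->B->R'->D->plug->D
Char 2 ('C'): step: R->2, L=3; C->plug->C->R->A->L->D->refl->F->L'->H->R'->G->plug->G
Char 3 ('C'): step: R->3, L=3; C->plug->C->R->C->L->E->refl->H->L'->D->R'->A->plug->A
Char 4 ('D'): step: R->4, L=3; D->plug->D->R->D->L->H->refl->E->L'->C->R'->H->plug->H
Char 5 ('A'): step: R->5, L=3; A->plug->A->R->A->L->D->refl->F->L'->H->R'->E->plug->E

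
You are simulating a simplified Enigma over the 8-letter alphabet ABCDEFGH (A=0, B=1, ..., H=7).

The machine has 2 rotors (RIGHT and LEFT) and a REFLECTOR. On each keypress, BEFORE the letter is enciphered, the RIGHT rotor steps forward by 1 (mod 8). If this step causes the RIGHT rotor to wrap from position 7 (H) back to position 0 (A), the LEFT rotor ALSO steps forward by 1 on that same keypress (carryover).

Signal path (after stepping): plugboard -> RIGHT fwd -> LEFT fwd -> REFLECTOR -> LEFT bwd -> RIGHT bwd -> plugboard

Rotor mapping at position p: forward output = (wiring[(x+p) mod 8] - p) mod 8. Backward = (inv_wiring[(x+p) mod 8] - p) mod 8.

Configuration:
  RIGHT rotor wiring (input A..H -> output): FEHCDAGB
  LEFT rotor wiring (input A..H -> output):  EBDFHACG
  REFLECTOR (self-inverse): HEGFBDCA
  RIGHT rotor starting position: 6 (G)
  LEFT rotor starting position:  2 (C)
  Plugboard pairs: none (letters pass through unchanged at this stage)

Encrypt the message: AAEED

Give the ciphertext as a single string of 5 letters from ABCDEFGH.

Char 1 ('A'): step: R->7, L=2; A->plug->A->R->C->L->F->refl->D->L'->B->R'->G->plug->G
Char 2 ('A'): step: R->0, L->3 (L advanced); A->plug->A->R->F->L->B->refl->E->L'->B->R'->H->plug->H
Char 3 ('E'): step: R->1, L=3; E->plug->E->R->H->L->A->refl->H->L'->D->R'->A->plug->A
Char 4 ('E'): step: R->2, L=3; E->plug->E->R->E->L->D->refl->F->L'->C->R'->H->plug->H
Char 5 ('D'): step: R->3, L=3; D->plug->D->R->D->L->H->refl->A->L'->H->R'->A->plug->A

Answer: GHAHA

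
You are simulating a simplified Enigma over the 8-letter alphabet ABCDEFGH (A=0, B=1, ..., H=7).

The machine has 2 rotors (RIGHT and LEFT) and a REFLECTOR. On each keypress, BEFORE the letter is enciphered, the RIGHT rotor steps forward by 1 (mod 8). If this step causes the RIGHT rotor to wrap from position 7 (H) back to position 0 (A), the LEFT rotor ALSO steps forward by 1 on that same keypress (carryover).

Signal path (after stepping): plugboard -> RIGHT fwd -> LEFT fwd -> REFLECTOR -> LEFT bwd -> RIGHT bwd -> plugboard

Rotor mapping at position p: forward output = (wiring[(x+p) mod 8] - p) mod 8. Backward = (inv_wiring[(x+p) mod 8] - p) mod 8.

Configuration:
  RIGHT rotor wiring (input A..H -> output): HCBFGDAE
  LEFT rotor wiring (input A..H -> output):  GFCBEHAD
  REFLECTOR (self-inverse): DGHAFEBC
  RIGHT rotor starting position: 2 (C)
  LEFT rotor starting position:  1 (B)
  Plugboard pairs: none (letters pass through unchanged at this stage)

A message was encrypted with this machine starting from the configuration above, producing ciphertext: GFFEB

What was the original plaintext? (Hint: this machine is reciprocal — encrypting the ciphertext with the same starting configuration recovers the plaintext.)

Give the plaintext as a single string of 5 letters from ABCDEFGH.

Answer: CGHAF

Derivation:
Char 1 ('G'): step: R->3, L=1; G->plug->G->R->H->L->F->refl->E->L'->A->R'->C->plug->C
Char 2 ('F'): step: R->4, L=1; F->plug->F->R->G->L->C->refl->H->L'->F->R'->G->plug->G
Char 3 ('F'): step: R->5, L=1; F->plug->F->R->E->L->G->refl->B->L'->B->R'->H->plug->H
Char 4 ('E'): step: R->6, L=1; E->plug->E->R->D->L->D->refl->A->L'->C->R'->A->plug->A
Char 5 ('B'): step: R->7, L=1; B->plug->B->R->A->L->E->refl->F->L'->H->R'->F->plug->F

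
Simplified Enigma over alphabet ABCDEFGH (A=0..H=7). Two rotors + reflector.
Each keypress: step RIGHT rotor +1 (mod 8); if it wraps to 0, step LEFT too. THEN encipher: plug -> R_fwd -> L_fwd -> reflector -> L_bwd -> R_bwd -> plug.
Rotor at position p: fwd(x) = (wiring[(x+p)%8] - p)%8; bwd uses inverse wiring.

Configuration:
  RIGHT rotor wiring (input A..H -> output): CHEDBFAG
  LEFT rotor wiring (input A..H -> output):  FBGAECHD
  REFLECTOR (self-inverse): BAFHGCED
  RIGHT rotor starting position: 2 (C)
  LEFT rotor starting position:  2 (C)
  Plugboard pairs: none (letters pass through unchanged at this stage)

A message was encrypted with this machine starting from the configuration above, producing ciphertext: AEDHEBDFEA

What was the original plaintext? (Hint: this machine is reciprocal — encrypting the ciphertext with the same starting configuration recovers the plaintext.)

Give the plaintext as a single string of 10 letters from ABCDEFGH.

Answer: HHBEFAGBBG

Derivation:
Char 1 ('A'): step: R->3, L=2; A->plug->A->R->A->L->E->refl->G->L'->B->R'->H->plug->H
Char 2 ('E'): step: R->4, L=2; E->plug->E->R->G->L->D->refl->H->L'->H->R'->H->plug->H
Char 3 ('D'): step: R->5, L=2; D->plug->D->R->F->L->B->refl->A->L'->D->R'->B->plug->B
Char 4 ('H'): step: R->6, L=2; H->plug->H->R->H->L->H->refl->D->L'->G->R'->E->plug->E
Char 5 ('E'): step: R->7, L=2; E->plug->E->R->E->L->F->refl->C->L'->C->R'->F->plug->F
Char 6 ('B'): step: R->0, L->3 (L advanced); B->plug->B->R->H->L->D->refl->H->L'->C->R'->A->plug->A
Char 7 ('D'): step: R->1, L=3; D->plug->D->R->A->L->F->refl->C->L'->F->R'->G->plug->G
Char 8 ('F'): step: R->2, L=3; F->plug->F->R->E->L->A->refl->B->L'->B->R'->B->plug->B
Char 9 ('E'): step: R->3, L=3; E->plug->E->R->D->L->E->refl->G->L'->G->R'->B->plug->B
Char 10 ('A'): step: R->4, L=3; A->plug->A->R->F->L->C->refl->F->L'->A->R'->G->plug->G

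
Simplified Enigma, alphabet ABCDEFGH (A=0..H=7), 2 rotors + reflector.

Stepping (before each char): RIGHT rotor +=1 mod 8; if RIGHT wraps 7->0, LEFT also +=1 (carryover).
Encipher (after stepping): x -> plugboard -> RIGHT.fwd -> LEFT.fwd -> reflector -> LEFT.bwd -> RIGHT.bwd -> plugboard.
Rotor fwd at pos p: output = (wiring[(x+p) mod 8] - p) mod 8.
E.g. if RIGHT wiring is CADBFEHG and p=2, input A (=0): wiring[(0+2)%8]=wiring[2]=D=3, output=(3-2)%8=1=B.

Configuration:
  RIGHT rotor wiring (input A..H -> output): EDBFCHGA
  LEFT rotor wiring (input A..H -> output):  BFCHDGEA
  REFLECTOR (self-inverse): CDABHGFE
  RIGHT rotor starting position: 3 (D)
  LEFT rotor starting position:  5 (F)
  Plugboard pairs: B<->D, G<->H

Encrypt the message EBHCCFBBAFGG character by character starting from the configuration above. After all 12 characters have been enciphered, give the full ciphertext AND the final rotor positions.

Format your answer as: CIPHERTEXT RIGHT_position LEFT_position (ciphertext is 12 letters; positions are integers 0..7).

Char 1 ('E'): step: R->4, L=5; E->plug->E->R->A->L->B->refl->D->L'->C->R'->C->plug->C
Char 2 ('B'): step: R->5, L=5; B->plug->D->R->H->L->G->refl->F->L'->F->R'->H->plug->G
Char 3 ('H'): step: R->6, L=5; H->plug->G->R->E->L->A->refl->C->L'->G->R'->C->plug->C
Char 4 ('C'): step: R->7, L=5; C->plug->C->R->E->L->A->refl->C->L'->G->R'->E->plug->E
Char 5 ('C'): step: R->0, L->6 (L advanced); C->plug->C->R->B->L->C->refl->A->L'->H->R'->F->plug->F
Char 6 ('F'): step: R->1, L=6; F->plug->F->R->F->L->B->refl->D->L'->C->R'->A->plug->A
Char 7 ('B'): step: R->2, L=6; B->plug->D->R->F->L->B->refl->D->L'->C->R'->G->plug->H
Char 8 ('B'): step: R->3, L=6; B->plug->D->R->D->L->H->refl->E->L'->E->R'->C->plug->C
Char 9 ('A'): step: R->4, L=6; A->plug->A->R->G->L->F->refl->G->L'->A->R'->E->plug->E
Char 10 ('F'): step: R->5, L=6; F->plug->F->R->E->L->E->refl->H->L'->D->R'->C->plug->C
Char 11 ('G'): step: R->6, L=6; G->plug->H->R->B->L->C->refl->A->L'->H->R'->F->plug->F
Char 12 ('G'): step: R->7, L=6; G->plug->H->R->H->L->A->refl->C->L'->B->R'->A->plug->A
Final: ciphertext=CGCEFAHCECFA, RIGHT=7, LEFT=6

Answer: CGCEFAHCECFA 7 6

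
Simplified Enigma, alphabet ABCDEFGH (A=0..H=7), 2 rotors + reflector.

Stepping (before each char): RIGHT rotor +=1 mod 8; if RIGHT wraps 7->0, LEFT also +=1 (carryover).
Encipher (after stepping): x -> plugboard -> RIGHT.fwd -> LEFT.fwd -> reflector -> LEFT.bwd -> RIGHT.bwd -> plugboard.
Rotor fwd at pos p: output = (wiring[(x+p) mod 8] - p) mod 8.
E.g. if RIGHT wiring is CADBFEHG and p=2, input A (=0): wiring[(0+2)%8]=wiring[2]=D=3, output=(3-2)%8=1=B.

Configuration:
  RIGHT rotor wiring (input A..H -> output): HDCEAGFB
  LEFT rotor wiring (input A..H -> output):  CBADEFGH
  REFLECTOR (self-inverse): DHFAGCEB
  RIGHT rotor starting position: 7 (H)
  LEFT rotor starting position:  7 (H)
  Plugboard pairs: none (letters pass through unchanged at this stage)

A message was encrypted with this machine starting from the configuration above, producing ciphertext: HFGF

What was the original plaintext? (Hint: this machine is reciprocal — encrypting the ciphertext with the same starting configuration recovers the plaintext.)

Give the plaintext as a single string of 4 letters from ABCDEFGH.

Char 1 ('H'): step: R->0, L->0 (L advanced); H->plug->H->R->B->L->B->refl->H->L'->H->R'->A->plug->A
Char 2 ('F'): step: R->1, L=0; F->plug->F->R->E->L->E->refl->G->L'->G->R'->H->plug->H
Char 3 ('G'): step: R->2, L=0; G->plug->G->R->F->L->F->refl->C->L'->A->R'->A->plug->A
Char 4 ('F'): step: R->3, L=0; F->plug->F->R->E->L->E->refl->G->L'->G->R'->E->plug->E

Answer: AHAE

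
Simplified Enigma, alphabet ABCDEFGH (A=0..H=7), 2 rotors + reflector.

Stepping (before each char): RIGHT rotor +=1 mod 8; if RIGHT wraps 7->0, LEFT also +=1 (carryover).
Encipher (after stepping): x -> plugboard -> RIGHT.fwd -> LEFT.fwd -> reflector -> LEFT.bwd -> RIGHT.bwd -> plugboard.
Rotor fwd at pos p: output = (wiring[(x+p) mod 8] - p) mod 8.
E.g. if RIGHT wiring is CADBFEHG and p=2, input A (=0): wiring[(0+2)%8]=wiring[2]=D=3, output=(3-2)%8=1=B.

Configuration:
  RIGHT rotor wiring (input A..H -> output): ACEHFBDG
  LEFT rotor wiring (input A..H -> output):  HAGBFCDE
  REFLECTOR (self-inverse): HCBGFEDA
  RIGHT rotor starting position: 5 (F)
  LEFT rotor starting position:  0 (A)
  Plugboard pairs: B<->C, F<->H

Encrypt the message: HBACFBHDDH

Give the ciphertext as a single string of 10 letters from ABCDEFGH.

Answer: CDCAAGBBAA

Derivation:
Char 1 ('H'): step: R->6, L=0; H->plug->F->R->B->L->A->refl->H->L'->A->R'->B->plug->C
Char 2 ('B'): step: R->7, L=0; B->plug->C->R->D->L->B->refl->C->L'->F->R'->D->plug->D
Char 3 ('A'): step: R->0, L->1 (L advanced); A->plug->A->R->A->L->H->refl->A->L'->C->R'->B->plug->C
Char 4 ('C'): step: R->1, L=1; C->plug->B->R->D->L->E->refl->F->L'->B->R'->A->plug->A
Char 5 ('F'): step: R->2, L=1; F->plug->H->R->A->L->H->refl->A->L'->C->R'->A->plug->A
Char 6 ('B'): step: R->3, L=1; B->plug->C->R->G->L->D->refl->G->L'->H->R'->G->plug->G
Char 7 ('H'): step: R->4, L=1; H->plug->F->R->G->L->D->refl->G->L'->H->R'->C->plug->B
Char 8 ('D'): step: R->5, L=1; D->plug->D->R->D->L->E->refl->F->L'->B->R'->C->plug->B
Char 9 ('D'): step: R->6, L=1; D->plug->D->R->E->L->B->refl->C->L'->F->R'->A->plug->A
Char 10 ('H'): step: R->7, L=1; H->plug->F->R->G->L->D->refl->G->L'->H->R'->A->plug->A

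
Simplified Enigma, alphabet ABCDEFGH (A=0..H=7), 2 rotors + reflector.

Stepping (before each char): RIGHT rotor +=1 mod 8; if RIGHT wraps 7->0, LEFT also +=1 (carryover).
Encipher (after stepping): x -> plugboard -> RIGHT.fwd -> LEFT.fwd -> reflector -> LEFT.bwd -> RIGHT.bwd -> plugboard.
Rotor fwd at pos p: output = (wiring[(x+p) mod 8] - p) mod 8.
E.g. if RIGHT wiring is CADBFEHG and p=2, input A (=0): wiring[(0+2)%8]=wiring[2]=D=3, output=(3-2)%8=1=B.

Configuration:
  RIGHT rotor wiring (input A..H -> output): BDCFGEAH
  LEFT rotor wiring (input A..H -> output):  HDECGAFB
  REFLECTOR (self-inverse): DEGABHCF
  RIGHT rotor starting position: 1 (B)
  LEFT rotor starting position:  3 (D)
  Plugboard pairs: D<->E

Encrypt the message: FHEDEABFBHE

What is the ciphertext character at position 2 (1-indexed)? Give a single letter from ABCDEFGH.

Char 1 ('F'): step: R->2, L=3; F->plug->F->R->F->L->E->refl->B->L'->H->R'->G->plug->G
Char 2 ('H'): step: R->3, L=3; H->plug->H->R->H->L->B->refl->E->L'->F->R'->D->plug->E

E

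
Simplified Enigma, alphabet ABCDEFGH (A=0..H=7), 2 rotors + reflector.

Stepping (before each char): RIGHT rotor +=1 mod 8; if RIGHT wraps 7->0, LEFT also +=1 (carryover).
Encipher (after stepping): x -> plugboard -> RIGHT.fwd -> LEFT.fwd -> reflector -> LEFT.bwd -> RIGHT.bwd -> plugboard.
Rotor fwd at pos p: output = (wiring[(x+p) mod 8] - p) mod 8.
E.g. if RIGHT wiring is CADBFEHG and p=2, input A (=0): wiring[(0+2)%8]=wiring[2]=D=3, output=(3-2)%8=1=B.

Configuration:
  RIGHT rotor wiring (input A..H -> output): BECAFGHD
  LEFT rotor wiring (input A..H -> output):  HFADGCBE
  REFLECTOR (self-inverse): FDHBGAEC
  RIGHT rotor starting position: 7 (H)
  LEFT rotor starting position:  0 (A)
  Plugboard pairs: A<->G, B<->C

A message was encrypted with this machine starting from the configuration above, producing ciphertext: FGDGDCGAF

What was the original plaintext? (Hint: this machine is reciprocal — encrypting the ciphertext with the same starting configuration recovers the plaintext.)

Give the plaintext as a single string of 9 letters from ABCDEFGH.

Answer: CECBFGFHH

Derivation:
Char 1 ('F'): step: R->0, L->1 (L advanced); F->plug->F->R->G->L->D->refl->B->L'->E->R'->B->plug->C
Char 2 ('G'): step: R->1, L=1; G->plug->A->R->D->L->F->refl->A->L'->F->R'->E->plug->E
Char 3 ('D'): step: R->2, L=1; D->plug->D->R->E->L->B->refl->D->L'->G->R'->B->plug->C
Char 4 ('G'): step: R->3, L=1; G->plug->A->R->F->L->A->refl->F->L'->D->R'->C->plug->B
Char 5 ('D'): step: R->4, L=1; D->plug->D->R->H->L->G->refl->E->L'->A->R'->F->plug->F
Char 6 ('C'): step: R->5, L=1; C->plug->B->R->C->L->C->refl->H->L'->B->R'->A->plug->G
Char 7 ('G'): step: R->6, L=1; G->plug->A->R->B->L->H->refl->C->L'->C->R'->F->plug->F
Char 8 ('A'): step: R->7, L=1; A->plug->G->R->H->L->G->refl->E->L'->A->R'->H->plug->H
Char 9 ('F'): step: R->0, L->2 (L advanced); F->plug->F->R->G->L->F->refl->A->L'->D->R'->H->plug->H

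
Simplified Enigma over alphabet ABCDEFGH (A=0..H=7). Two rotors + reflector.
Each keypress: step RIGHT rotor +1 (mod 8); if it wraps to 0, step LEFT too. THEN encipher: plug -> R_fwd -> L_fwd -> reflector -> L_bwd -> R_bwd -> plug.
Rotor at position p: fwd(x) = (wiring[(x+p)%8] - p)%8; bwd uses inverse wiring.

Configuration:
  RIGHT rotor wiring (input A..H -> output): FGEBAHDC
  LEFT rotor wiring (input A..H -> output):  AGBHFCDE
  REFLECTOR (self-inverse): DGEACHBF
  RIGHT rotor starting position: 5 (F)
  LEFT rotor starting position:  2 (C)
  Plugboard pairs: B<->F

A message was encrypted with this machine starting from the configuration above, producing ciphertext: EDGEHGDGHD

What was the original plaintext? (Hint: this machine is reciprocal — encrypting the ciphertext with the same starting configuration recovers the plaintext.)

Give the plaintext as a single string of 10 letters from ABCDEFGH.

Answer: FCFFFAFBDE

Derivation:
Char 1 ('E'): step: R->6, L=2; E->plug->E->R->G->L->G->refl->B->L'->E->R'->B->plug->F
Char 2 ('D'): step: R->7, L=2; D->plug->D->R->F->L->C->refl->E->L'->H->R'->C->plug->C
Char 3 ('G'): step: R->0, L->3 (L advanced); G->plug->G->R->D->L->A->refl->D->L'->G->R'->B->plug->F
Char 4 ('E'): step: R->1, L=3; E->plug->E->R->G->L->D->refl->A->L'->D->R'->B->plug->F
Char 5 ('H'): step: R->2, L=3; H->plug->H->R->E->L->B->refl->G->L'->H->R'->B->plug->F
Char 6 ('G'): step: R->3, L=3; G->plug->G->R->D->L->A->refl->D->L'->G->R'->A->plug->A
Char 7 ('D'): step: R->4, L=3; D->plug->D->R->G->L->D->refl->A->L'->D->R'->B->plug->F
Char 8 ('G'): step: R->5, L=3; G->plug->G->R->E->L->B->refl->G->L'->H->R'->F->plug->B
Char 9 ('H'): step: R->6, L=3; H->plug->H->R->B->L->C->refl->E->L'->A->R'->D->plug->D
Char 10 ('D'): step: R->7, L=3; D->plug->D->R->F->L->F->refl->H->L'->C->R'->E->plug->E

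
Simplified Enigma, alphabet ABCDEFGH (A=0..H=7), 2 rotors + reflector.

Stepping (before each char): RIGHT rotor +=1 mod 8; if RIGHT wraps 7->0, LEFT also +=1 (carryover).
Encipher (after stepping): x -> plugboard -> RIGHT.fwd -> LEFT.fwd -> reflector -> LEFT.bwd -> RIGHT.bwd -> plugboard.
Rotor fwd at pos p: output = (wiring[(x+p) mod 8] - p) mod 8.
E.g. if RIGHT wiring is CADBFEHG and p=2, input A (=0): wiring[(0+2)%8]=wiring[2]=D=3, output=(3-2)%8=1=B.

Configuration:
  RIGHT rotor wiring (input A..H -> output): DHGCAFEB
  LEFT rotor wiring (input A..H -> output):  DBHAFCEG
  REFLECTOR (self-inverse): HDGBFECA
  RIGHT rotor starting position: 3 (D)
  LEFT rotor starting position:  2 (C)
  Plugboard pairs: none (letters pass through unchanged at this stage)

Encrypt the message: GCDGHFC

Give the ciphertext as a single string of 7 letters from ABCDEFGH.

Answer: HFFACEG

Derivation:
Char 1 ('G'): step: R->4, L=2; G->plug->G->R->C->L->D->refl->B->L'->G->R'->H->plug->H
Char 2 ('C'): step: R->5, L=2; C->plug->C->R->E->L->C->refl->G->L'->B->R'->F->plug->F
Char 3 ('D'): step: R->6, L=2; D->plug->D->R->B->L->G->refl->C->L'->E->R'->F->plug->F
Char 4 ('G'): step: R->7, L=2; G->plug->G->R->G->L->B->refl->D->L'->C->R'->A->plug->A
Char 5 ('H'): step: R->0, L->3 (L advanced); H->plug->H->R->B->L->C->refl->G->L'->G->R'->C->plug->C
Char 6 ('F'): step: R->1, L=3; F->plug->F->R->D->L->B->refl->D->L'->E->R'->E->plug->E
Char 7 ('C'): step: R->2, L=3; C->plug->C->R->G->L->G->refl->C->L'->B->R'->G->plug->G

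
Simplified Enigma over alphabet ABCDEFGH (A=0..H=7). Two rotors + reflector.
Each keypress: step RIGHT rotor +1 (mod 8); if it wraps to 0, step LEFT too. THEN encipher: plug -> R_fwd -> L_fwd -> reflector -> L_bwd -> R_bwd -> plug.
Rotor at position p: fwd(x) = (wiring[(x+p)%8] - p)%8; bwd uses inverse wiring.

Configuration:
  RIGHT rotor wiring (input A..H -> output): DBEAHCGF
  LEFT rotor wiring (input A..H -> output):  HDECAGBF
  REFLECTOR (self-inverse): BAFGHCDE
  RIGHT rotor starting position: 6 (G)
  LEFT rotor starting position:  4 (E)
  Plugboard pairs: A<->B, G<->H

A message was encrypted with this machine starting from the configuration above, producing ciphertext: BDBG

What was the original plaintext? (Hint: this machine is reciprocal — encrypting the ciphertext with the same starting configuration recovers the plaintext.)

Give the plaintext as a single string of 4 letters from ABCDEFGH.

Char 1 ('B'): step: R->7, L=4; B->plug->A->R->G->L->A->refl->B->L'->D->R'->G->plug->H
Char 2 ('D'): step: R->0, L->5 (L advanced); D->plug->D->R->A->L->B->refl->A->L'->C->R'->F->plug->F
Char 3 ('B'): step: R->1, L=5; B->plug->A->R->A->L->B->refl->A->L'->C->R'->H->plug->G
Char 4 ('G'): step: R->2, L=5; G->plug->H->R->H->L->D->refl->G->L'->E->R'->E->plug->E

Answer: HFGE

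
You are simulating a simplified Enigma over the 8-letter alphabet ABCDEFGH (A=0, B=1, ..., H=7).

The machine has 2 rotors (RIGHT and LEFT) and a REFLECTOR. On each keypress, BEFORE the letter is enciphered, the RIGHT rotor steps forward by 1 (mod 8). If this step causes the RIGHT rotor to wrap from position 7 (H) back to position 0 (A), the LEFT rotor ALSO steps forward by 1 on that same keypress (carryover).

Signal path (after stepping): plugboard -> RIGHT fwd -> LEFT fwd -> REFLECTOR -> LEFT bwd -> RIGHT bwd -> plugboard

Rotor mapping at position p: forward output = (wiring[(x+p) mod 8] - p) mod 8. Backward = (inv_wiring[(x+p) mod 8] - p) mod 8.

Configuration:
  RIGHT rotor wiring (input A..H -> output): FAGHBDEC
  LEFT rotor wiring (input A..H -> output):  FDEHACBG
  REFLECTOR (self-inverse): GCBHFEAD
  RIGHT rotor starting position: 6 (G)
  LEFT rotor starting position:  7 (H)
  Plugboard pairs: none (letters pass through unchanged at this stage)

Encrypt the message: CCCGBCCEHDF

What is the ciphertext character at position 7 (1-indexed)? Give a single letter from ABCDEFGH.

Char 1 ('C'): step: R->7, L=7; C->plug->C->R->B->L->G->refl->A->L'->E->R'->G->plug->G
Char 2 ('C'): step: R->0, L->0 (L advanced); C->plug->C->R->G->L->B->refl->C->L'->F->R'->A->plug->A
Char 3 ('C'): step: R->1, L=0; C->plug->C->R->G->L->B->refl->C->L'->F->R'->B->plug->B
Char 4 ('G'): step: R->2, L=0; G->plug->G->R->D->L->H->refl->D->L'->B->R'->D->plug->D
Char 5 ('B'): step: R->3, L=0; B->plug->B->R->G->L->B->refl->C->L'->F->R'->G->plug->G
Char 6 ('C'): step: R->4, L=0; C->plug->C->R->A->L->F->refl->E->L'->C->R'->G->plug->G
Char 7 ('C'): step: R->5, L=0; C->plug->C->R->F->L->C->refl->B->L'->G->R'->A->plug->A

A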